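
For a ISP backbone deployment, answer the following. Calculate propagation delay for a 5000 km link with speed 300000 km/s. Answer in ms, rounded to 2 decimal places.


Given: distance = 5000 km, speed = 300000 km/s
Delay = distance / speed = 5000 / 300000 seconds
Delay in ms = 5000 * 1000 / 300000
Delay = 16.6667 ms
Rounded to 2 dp = 16.67 ms

16.67


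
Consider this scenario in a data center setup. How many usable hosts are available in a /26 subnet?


Given: subnet mask /26
Host bits = 32 - 26 = 6
Total addresses = 2^6 = 64
Usable hosts = 64 - 2 (network + broadcast) = 62

62


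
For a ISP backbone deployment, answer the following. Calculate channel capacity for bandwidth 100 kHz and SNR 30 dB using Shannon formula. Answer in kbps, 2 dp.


Given: B = 100 kHz, SNR = 30 dB
SNR linear = 10^(30/10) = 1000
1 + SNR = 1001
log2(1001) = 9.9672262588
C = 100 * 1000 * 9.9672262588 = 996722.6259 bps
C = 996.722626 kbps -> 996.72 kbps (2 dp)

996.72


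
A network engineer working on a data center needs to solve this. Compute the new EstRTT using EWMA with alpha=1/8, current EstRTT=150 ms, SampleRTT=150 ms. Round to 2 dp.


Given: EstRTT = 150 ms, SampleRTT = 150 ms, alpha = 1/8
New EstRTT = (1 - alpha) * EstRTT + alpha * SampleRTT
(7/8) * 150 = 131.25
(1/8) * 150 = 18.75
New EstRTT = 131.25 + 18.75 = 150 ms -> 150.00 ms (2 dp)

150.00


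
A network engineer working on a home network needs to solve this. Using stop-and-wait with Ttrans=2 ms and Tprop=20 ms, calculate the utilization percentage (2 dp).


Given: Ttrans = 2 ms, Tprop = 20 ms
RTT = 2 * Tprop = 2 * 20 = 40 ms
U = Ttrans / (Ttrans + RTT)
U = 2 / (2 + 40)
U = 2 / 42 = 0.047619
U% = 4.76%

4.76


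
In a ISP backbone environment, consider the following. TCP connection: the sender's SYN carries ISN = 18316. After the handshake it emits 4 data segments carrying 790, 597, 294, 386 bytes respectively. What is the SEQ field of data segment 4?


The SYN occupies sequence number ISN = 18316, so the first data byte is ISN + 1 = 18317.
SEQ of data segment i = (ISN + 1) + sum of payload sizes of segments 1..i-1.
Segment 1: SEQ = 18317, payload = 790 bytes
Segment 2: SEQ = 19107, payload = 597 bytes
Segment 3: SEQ = 19704, payload = 294 bytes
Segment 4: SEQ = 19998, payload = 386 bytes
SEQ of segment 4 = 18317 + 790 + 597 + 294 = 19998

19998


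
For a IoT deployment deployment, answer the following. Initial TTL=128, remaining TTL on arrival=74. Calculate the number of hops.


Given: initial TTL = 128, received TTL = 74
Hops = initial TTL - received TTL
Hops = 128 - 74 = 54

54


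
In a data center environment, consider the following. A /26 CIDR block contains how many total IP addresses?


Given: CIDR prefix /26
Host bits = 32 - 26 = 6
Total addresses = 2^6 = 64

64


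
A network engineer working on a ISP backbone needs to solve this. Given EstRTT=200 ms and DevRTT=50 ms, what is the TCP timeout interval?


Given: EstRTT = 200 ms, DevRTT = 50 ms
Timeout = EstRTT + 4 * DevRTT
4 * DevRTT = 4 * 50 = 200
Timeout = 200 + 200 = 400 ms

400


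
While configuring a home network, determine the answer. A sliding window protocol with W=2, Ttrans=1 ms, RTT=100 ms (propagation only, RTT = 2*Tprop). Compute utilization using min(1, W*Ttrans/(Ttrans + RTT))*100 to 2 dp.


Given: W = 2, Ttrans = 1 ms, RTT = 100 ms (= 2 * Tprop, Tprop = 50 ms)
Cycle time = Ttrans + RTT = 1 + 100 = 101 ms (first packet sent until its ACK returns)
W * Ttrans = 2 * 1 = 2 ms of sending per cycle
W * Ttrans / (Ttrans + RTT) = 2 / 101 = 0.019802
U = min(1, 0.019802) = 0.019802
U% = 1.98%

1.98


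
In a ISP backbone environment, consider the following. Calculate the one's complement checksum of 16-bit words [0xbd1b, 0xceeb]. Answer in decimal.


Given words: [0xbd1b, 0xceeb]
Step 1: Sum all words
Raw sum = 48411 + 52971 = 101382
Step 2: Fold carry: (35846 + 1) = 35847
One's complement = ~35847 & 0xFFFF = 29688

29688


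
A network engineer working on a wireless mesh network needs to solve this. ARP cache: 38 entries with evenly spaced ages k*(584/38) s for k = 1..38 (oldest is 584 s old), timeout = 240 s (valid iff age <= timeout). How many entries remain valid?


Ages are k * 584/38 s for k = 1..38 (spacing = 15.3684 s).
Entry k is valid iff k * 584/38 <= 240 iff k <= 38 * 240 / 584 = 15.6164
n_valid = floor(15.6164) = 15
(n_stale = 38 - 15 = 23)

15


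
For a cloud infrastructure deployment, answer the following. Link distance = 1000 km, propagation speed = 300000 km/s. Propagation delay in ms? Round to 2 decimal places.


Given: distance = 1000 km, speed = 300000 km/s
Delay = distance / speed = 1000 / 300000 seconds
Delay in ms = 1000 * 1000 / 300000
Delay = 3.3333 ms
Rounded to 2 dp = 3.33 ms

3.33


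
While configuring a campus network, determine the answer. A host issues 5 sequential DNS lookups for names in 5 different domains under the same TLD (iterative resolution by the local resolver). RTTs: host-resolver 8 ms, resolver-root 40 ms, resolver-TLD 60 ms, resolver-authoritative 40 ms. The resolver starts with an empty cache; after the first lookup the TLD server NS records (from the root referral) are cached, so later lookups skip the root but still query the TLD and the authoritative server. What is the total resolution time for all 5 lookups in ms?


Lookup 1 (cold cache): local + root + TLD + auth = 8 + 40 + 60 + 40 = 148 ms
Lookups 2..5 (TLD NS cached -> skip root; new domain -> still ask TLD and auth): local + TLD + auth = 8 + 60 + 40 = 108 ms each
Remaining 4 lookups: 4 * 108 = 432 ms
Total = 148 + 432 = 580 ms

580


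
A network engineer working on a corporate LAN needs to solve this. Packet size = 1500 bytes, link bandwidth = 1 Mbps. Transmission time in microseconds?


Given: packet = 1500 bytes, bandwidth = 1 Mbps
Packet in bits = 1500 * 8 = 12000 bits
Bandwidth = 1 * 10^6 = 1000000 bps
Time = 12000 / 1000000 seconds
Time in us = 12000 * 10^6 / 1000000 = 12000

12000


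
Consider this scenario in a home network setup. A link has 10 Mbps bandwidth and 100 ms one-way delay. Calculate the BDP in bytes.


Given: bandwidth = 10 Mbps, delay = 100 ms
BDP in bits = 10 * 10^6 * 100 / 1000
BDP in bits = 1000000
BDP in bytes = 1000000 / 8 = 125000

125000


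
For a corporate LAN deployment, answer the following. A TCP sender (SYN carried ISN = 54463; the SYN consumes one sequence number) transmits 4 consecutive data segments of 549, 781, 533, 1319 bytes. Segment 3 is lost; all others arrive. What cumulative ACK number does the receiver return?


SYN uses sequence number 54463; first data byte = ISN + 1 = 54464.
Segment 1: SEQ = 54464, len = 549 B, covers [54464, 55012]
Segment 2: SEQ = 55013, len = 781 B, covers [55013, 55793]
Segment 3: SEQ = 55794, len = 533 B, covers [55794, 56326] [LOST]
Segment 4: SEQ = 56327, len = 1319 B, covers [56327, 57645]
In-order data received: bytes [54464, 55793] (segments 1..2).
Segment 3 missing -> gap begins at byte 55794; later segments buffered out of order.
Cumulative ACK = next expected in-order byte = 54464 + 549 + 781 = 55794

55794


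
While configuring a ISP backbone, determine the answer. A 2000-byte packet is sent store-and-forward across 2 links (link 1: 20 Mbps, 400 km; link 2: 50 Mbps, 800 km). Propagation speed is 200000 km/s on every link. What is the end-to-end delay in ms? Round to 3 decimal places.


Packet = 2000 bytes = 16000 bits. Store-and-forward: sum (t_trans + t_prop) per link.
Link 1: t_trans = 16000/(20*10^6) s = 0.8000 ms; t_prop = 400/200000 s = 2.0000 ms; subtotal = 2.8000 ms
Link 2: t_trans = 16000/(50*10^6) s = 0.3200 ms; t_prop = 800/200000 s = 4.0000 ms; subtotal = 4.3200 ms
End-to-end = 2.8000 + 4.3200 = 7.1200 ms -> 7.120 ms (3 dp)

7.120


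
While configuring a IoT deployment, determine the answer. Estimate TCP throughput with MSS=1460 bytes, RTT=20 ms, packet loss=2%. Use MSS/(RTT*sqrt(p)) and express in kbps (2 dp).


Given: MSS = 1460 bytes, RTT = 20 ms, loss = 2%
RTT in seconds = 20 / 1000 = 0.02
Loss rate = 2% = 0.02
sqrt(loss) = sqrt(0.02) = 0.141421356237
Throughput (bytes/s) = 1460 / (0.02 * 0.141421356237) = 516187.9503
Throughput (kbps) = 516187.9503 * 8 / 1000 = 4129.503602 -> 4129.50 kbps (2 dp)

4129.50


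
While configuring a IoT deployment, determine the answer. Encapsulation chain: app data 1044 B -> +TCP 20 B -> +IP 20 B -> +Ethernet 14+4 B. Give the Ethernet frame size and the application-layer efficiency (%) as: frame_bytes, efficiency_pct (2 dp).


TCP segment = 1044 + 20 = 1064 B
IP packet = 1064 + 20 = 1084 B
Ethernet frame = 1084 + 14 + 4 = 1102 B
Efficiency = app / frame = 1044 / 1102 = 0.947368 = 94.7368% -> 94.74% (2 dp)

1102, 94.74


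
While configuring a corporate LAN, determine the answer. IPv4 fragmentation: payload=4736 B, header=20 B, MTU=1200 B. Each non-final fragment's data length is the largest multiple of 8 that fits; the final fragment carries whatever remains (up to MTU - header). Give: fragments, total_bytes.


Max data per non-final fragment = floor((MTU - header)/8)*8 = floor((1200 - 20)/8)*8 = floor(1180/8)*8 = 1176 B
Final fragment needs no 8-byte alignment: it can carry up to MTU - header = 1180 B
Non-final fragments needed = ceil((payload - 1180) / 1176) = ceil(3556/1176) = ceil(3.0238) = 4
Number of fragments = 4 + 1 = 5
Fragment sizes (data): 4 * 1176 B + 32 B (last, 32 <= 1180 OK)
Total bytes sent = payload + n_frags * header = 4736 + 5*20 = 4736 + 100 = 4836 B

5, 4836


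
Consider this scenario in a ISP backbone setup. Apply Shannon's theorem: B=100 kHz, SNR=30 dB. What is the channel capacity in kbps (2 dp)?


Given: B = 100 kHz, SNR = 30 dB
SNR linear = 10^(30/10) = 1000
1 + SNR = 1001
log2(1001) = 9.9672262588
C = 100 * 1000 * 9.9672262588 = 996722.6259 bps
C = 996.722626 kbps -> 996.72 kbps (2 dp)

996.72


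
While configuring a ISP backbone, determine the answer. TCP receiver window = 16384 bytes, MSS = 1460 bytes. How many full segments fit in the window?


Given: RWND = 16384 bytes, MSS = 1460 bytes
Full segments = floor(RWND / MSS)
Full segments = floor(16384 / 1460)
Full segments = floor(11.2219) = 11

11


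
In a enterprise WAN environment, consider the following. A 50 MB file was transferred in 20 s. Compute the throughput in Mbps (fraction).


Given: file = 50 MB, time = 20 s
File in Mb = 50 * 8 = 400 Mb
Throughput = 400 / 20 Mbps
Throughput = 20 Mbps

20


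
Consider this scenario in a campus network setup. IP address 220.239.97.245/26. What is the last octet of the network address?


Given: IP = 220.239.97.245, prefix = /26
Subnet mask = 255.255.255.192
Last octet of IP: 245
Last octet of mask: 192
Network last octet = 245 AND 192 = 192

192


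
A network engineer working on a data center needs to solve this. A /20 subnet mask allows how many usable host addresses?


Given: subnet mask /20
Host bits = 32 - 20 = 12
Total addresses = 2^12 = 4096
Usable hosts = 4096 - 2 (network + broadcast) = 4094

4094


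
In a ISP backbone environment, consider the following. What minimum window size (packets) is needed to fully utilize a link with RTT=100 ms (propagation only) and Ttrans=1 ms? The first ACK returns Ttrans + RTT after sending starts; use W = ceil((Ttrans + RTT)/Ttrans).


Given: Ttrans = 1 ms, RTT = 100 ms (= 2 * Tprop, Tprop = 50 ms)
Time until first ACK returns = Ttrans + RTT = 1 + 100 = 101 ms
Need W * Ttrans >= Ttrans + RTT  ->  W >= (Ttrans + RTT) / Ttrans
(Ttrans + RTT) / Ttrans = 101 / 1 = 101
W_min = ceil(101) = 101

101


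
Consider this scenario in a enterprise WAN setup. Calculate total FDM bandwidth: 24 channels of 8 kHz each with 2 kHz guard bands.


Given: 24 channels, 8 kHz each, guard = 2 kHz
Channel bandwidth = 24 * 8 = 192 kHz
Guard bands = 23 gaps * 2 kHz = 46 kHz
Total = 192 + 46 = 238 kHz

238


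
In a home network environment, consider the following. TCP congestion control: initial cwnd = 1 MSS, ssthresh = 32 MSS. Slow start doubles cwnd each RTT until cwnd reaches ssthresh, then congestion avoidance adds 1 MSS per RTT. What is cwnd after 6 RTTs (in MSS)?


RTT 0: cwnd = 1 MSS (initial)
RTT 1: cwnd = 2 MSS (slow start, doubled)
RTT 2: cwnd = 4 MSS (slow start, doubled)
RTT 3: cwnd = 8 MSS (slow start, doubled)
RTT 4: cwnd = 16 MSS (slow start, doubled)
RTT 5: cwnd = 32 MSS (slow start, doubled)
RTT 6: cwnd = 33 MSS (congestion avoidance, +1)

33


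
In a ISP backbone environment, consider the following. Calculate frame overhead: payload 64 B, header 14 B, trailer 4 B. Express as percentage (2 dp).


Given: payload = 64 B, header = 14 B, trailer = 4 B
Overhead bytes = header + trailer = 14 + 4 = 18
Total frame = payload + overhead = 64 + 18 = 82
Overhead % = 18 / 82 * 100 = 21.9512% -> 21.95% (2 dp)

21.95


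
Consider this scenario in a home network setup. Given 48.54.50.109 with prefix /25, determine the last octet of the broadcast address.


Given: IP = 48.54.50.109, prefix = /25
Host bits = 32 - 25 = 7
Network last octet = 109 AND mask = 0
Host part size = 2^7 - 1 = 127
Broadcast last octet = 0 OR 127 = 127

127


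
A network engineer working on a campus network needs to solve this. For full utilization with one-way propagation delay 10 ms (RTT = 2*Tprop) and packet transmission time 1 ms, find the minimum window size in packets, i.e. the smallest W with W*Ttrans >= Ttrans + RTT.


Given: Ttrans = 1 ms, RTT = 20 ms (= 2 * Tprop, Tprop = 10 ms)
Time until first ACK returns = Ttrans + RTT = 1 + 20 = 21 ms
Need W * Ttrans >= Ttrans + RTT  ->  W >= (Ttrans + RTT) / Ttrans
(Ttrans + RTT) / Ttrans = 21 / 1 = 21
W_min = ceil(21) = 21

21


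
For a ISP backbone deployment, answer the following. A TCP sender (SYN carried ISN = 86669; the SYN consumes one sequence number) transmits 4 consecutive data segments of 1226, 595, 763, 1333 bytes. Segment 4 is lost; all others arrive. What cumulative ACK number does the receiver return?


SYN uses sequence number 86669; first data byte = ISN + 1 = 86670.
Segment 1: SEQ = 86670, len = 1226 B, covers [86670, 87895]
Segment 2: SEQ = 87896, len = 595 B, covers [87896, 88490]
Segment 3: SEQ = 88491, len = 763 B, covers [88491, 89253]
Segment 4: SEQ = 89254, len = 1333 B, covers [89254, 90586] [LOST]
In-order data received: bytes [86670, 89253] (segments 1..3).
Segment 4 missing -> gap begins at byte 89254.
Cumulative ACK = next expected in-order byte = 86670 + 1226 + 595 + 763 = 89254

89254


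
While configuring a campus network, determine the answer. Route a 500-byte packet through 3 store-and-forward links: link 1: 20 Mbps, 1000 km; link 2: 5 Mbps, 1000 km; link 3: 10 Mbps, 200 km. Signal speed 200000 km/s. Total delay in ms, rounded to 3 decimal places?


Packet = 500 bytes = 4000 bits. Store-and-forward: sum (t_trans + t_prop) per link.
Link 1: t_trans = 4000/(20*10^6) s = 0.2000 ms; t_prop = 1000/200000 s = 5.0000 ms; subtotal = 5.2000 ms
Link 2: t_trans = 4000/(5*10^6) s = 0.8000 ms; t_prop = 1000/200000 s = 5.0000 ms; subtotal = 5.8000 ms
Link 3: t_trans = 4000/(10*10^6) s = 0.4000 ms; t_prop = 200/200000 s = 1.0000 ms; subtotal = 1.4000 ms
End-to-end = 5.2000 + 5.8000 + 1.4000 = 12.4000 ms -> 12.400 ms (3 dp)

12.400


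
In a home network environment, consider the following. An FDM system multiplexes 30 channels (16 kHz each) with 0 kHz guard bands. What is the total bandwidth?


Given: 30 channels, 16 kHz each, guard = 0 kHz
Channel bandwidth = 30 * 16 = 480 kHz
Guard bands = 29 gaps * 0 kHz = 0 kHz
Total = 480 + 0 = 480 kHz

480


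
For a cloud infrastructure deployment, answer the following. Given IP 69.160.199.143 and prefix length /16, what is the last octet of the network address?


Given: IP = 69.160.199.143, prefix = /16
Subnet mask = 255.255.0.0
Last octet of IP: 143
Last octet of mask: 0
Network last octet = 143 AND 0 = 0

0


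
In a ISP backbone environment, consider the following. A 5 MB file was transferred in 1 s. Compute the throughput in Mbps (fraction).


Given: file = 5 MB, time = 1 s
File in Mb = 5 * 8 = 40 Mb
Throughput = 40 / 1 Mbps
Throughput = 40 Mbps

40


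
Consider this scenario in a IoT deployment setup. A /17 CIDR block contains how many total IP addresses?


Given: CIDR prefix /17
Host bits = 32 - 17 = 15
Total addresses = 2^15 = 32768

32768


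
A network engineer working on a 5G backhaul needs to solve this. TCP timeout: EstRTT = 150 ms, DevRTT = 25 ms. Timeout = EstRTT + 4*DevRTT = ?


Given: EstRTT = 150 ms, DevRTT = 25 ms
Timeout = EstRTT + 4 * DevRTT
4 * DevRTT = 4 * 25 = 100
Timeout = 150 + 100 = 250 ms

250


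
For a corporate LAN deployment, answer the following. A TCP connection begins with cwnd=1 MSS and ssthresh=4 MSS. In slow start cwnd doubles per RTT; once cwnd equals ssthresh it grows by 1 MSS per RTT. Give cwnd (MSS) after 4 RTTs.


RTT 0: cwnd = 1 MSS (initial)
RTT 1: cwnd = 2 MSS (slow start, doubled)
RTT 2: cwnd = 4 MSS (slow start, doubled)
RTT 3: cwnd = 5 MSS (congestion avoidance, +1)
RTT 4: cwnd = 6 MSS (congestion avoidance, +1)

6


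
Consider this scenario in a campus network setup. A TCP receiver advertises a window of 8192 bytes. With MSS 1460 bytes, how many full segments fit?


Given: RWND = 8192 bytes, MSS = 1460 bytes
Full segments = floor(RWND / MSS)
Full segments = floor(8192 / 1460)
Full segments = floor(5.611) = 5

5


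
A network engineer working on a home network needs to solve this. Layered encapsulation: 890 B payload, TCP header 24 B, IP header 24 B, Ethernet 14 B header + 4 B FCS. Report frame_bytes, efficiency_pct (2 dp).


TCP segment = 890 + 24 = 914 B
IP packet = 914 + 24 = 938 B
Ethernet frame = 938 + 14 + 4 = 956 B
Efficiency = app / frame = 890 / 956 = 0.930962 = 93.0962% -> 93.10% (2 dp)

956, 93.10


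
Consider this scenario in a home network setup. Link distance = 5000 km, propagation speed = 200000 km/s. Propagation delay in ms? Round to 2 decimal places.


Given: distance = 5000 km, speed = 200000 km/s
Delay = distance / speed = 5000 / 200000 seconds
Delay in ms = 5000 * 1000 / 200000
Delay = 25.0000 ms
Rounded to 2 dp = 25.00 ms

25.00


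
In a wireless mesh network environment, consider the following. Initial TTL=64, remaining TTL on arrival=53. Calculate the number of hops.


Given: initial TTL = 64, received TTL = 53
Hops = initial TTL - received TTL
Hops = 64 - 53 = 11

11


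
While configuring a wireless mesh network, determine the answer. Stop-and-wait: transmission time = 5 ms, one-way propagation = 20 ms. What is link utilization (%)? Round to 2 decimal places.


Given: Ttrans = 5 ms, Tprop = 20 ms
RTT = 2 * Tprop = 2 * 20 = 40 ms
U = Ttrans / (Ttrans + RTT)
U = 5 / (5 + 40)
U = 5 / 45 = 0.111111
U% = 11.11%

11.11


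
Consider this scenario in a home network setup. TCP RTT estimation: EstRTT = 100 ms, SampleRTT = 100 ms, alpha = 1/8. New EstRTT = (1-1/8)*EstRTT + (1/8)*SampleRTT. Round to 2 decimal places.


Given: EstRTT = 100 ms, SampleRTT = 100 ms, alpha = 1/8
New EstRTT = (1 - alpha) * EstRTT + alpha * SampleRTT
(7/8) * 100 = 87.5
(1/8) * 100 = 12.5
New EstRTT = 87.5 + 12.5 = 100 ms -> 100.00 ms (2 dp)

100.00


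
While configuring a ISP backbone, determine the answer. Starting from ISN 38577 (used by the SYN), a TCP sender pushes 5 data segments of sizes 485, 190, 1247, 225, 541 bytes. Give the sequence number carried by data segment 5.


The SYN occupies sequence number ISN = 38577, so the first data byte is ISN + 1 = 38578.
SEQ of data segment i = (ISN + 1) + sum of payload sizes of segments 1..i-1.
Segment 1: SEQ = 38578, payload = 485 bytes
Segment 2: SEQ = 39063, payload = 190 bytes
Segment 3: SEQ = 39253, payload = 1247 bytes
Segment 4: SEQ = 40500, payload = 225 bytes
Segment 5: SEQ = 40725, payload = 541 bytes
SEQ of segment 5 = 38578 + 485 + 190 + 1247 + 225 = 40725

40725


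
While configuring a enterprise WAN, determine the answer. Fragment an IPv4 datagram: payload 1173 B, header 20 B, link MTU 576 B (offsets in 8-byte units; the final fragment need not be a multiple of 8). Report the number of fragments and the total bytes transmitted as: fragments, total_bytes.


Max data per non-final fragment = floor((MTU - header)/8)*8 = floor((576 - 20)/8)*8 = floor(556/8)*8 = 552 B
Final fragment needs no 8-byte alignment: it can carry up to MTU - header = 556 B
Non-final fragments needed = ceil((payload - 556) / 552) = ceil(617/552) = ceil(1.1178) = 2
Number of fragments = 2 + 1 = 3
Fragment sizes (data): 2 * 552 B + 69 B (last, 69 <= 556 OK)
Total bytes sent = payload + n_frags * header = 1173 + 3*20 = 1173 + 60 = 1233 B

3, 1233


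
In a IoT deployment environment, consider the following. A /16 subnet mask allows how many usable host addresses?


Given: subnet mask /16
Host bits = 32 - 16 = 16
Total addresses = 2^16 = 65536
Usable hosts = 65536 - 2 (network + broadcast) = 65534

65534


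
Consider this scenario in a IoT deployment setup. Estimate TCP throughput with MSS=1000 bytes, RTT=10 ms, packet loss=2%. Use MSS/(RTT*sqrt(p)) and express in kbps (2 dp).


Given: MSS = 1000 bytes, RTT = 10 ms, loss = 2%
RTT in seconds = 10 / 1000 = 0.01
Loss rate = 2% = 0.02
sqrt(loss) = sqrt(0.02) = 0.141421356237
Throughput (bytes/s) = 1000 / (0.01 * 0.141421356237) = 707106.7812
Throughput (kbps) = 707106.7812 * 8 / 1000 = 5656.854249 -> 5656.85 kbps (2 dp)

5656.85


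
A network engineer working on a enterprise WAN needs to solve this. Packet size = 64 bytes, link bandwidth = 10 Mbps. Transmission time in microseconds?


Given: packet = 64 bytes, bandwidth = 10 Mbps
Packet in bits = 64 * 8 = 512 bits
Bandwidth = 10 * 10^6 = 10000000 bps
Time = 512 / 10000000 seconds
Time in us = 512 * 10^6 / 10000000 = 51.2

51.2


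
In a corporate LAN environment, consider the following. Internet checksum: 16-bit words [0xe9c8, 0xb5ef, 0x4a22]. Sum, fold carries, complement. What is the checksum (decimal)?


Given words: [0xe9c8, 0xb5ef, 0x4a22]
Step 1: Sum all words
Raw sum = 59848 + 46575 + 18978 = 125401
Step 2: Fold carry: (59865 + 1) = 59866
One's complement = ~59866 & 0xFFFF = 5669

5669


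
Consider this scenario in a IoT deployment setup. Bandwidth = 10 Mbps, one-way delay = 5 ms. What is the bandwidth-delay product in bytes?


Given: bandwidth = 10 Mbps, delay = 5 ms
BDP in bits = 10 * 10^6 * 5 / 1000
BDP in bits = 50000
BDP in bytes = 50000 / 8 = 6250

6250


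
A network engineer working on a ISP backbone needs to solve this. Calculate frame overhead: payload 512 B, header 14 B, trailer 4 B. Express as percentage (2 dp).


Given: payload = 512 B, header = 14 B, trailer = 4 B
Overhead bytes = header + trailer = 14 + 4 = 18
Total frame = payload + overhead = 512 + 18 = 530
Overhead % = 18 / 530 * 100 = 3.3962% -> 3.40% (2 dp)

3.40


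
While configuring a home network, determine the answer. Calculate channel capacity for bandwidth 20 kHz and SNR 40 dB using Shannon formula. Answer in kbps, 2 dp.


Given: B = 20 kHz, SNR = 40 dB
SNR linear = 10^(40/10) = 10000
1 + SNR = 10001
log2(10001) = 13.2878566418
C = 20 * 1000 * 13.2878566418 = 265757.1328 bps
C = 265.757133 kbps -> 265.76 kbps (2 dp)

265.76


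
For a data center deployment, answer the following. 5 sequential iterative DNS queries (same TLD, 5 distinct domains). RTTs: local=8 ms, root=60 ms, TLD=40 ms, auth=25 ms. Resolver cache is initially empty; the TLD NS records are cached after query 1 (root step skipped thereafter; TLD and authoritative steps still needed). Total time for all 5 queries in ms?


Lookup 1 (cold cache): local + root + TLD + auth = 8 + 60 + 40 + 25 = 133 ms
Lookups 2..5 (TLD NS cached -> skip root; new domain -> still ask TLD and auth): local + TLD + auth = 8 + 40 + 25 = 73 ms each
Remaining 4 lookups: 4 * 73 = 292 ms
Total = 133 + 292 = 425 ms

425


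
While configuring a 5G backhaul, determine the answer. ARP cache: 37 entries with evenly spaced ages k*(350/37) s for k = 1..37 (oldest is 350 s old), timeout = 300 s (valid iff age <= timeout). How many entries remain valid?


Ages are k * 350/37 s for k = 1..37 (spacing = 9.4595 s).
Entry k is valid iff k * 350/37 <= 300 iff k <= 37 * 300 / 350 = 31.7143
n_valid = floor(31.7143) = 31
(n_stale = 37 - 31 = 6)

31


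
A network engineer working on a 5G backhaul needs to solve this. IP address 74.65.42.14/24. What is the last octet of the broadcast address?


Given: IP = 74.65.42.14, prefix = /24
Host bits = 32 - 24 = 8
Network last octet = 14 AND mask = 0
Host part size = 2^8 - 1 = 255
Broadcast last octet = 0 OR 255 = 255

255


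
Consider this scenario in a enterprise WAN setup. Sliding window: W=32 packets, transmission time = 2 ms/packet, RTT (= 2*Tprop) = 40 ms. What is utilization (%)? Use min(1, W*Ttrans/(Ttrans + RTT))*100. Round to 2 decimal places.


Given: W = 32, Ttrans = 2 ms, RTT = 40 ms (= 2 * Tprop, Tprop = 20 ms)
Cycle time = Ttrans + RTT = 2 + 40 = 42 ms (first packet sent until its ACK returns)
W * Ttrans = 32 * 2 = 64 ms of sending per cycle
W * Ttrans / (Ttrans + RTT) = 64 / 42 = 1.523810
U = min(1, 1.523810) = 1.000000
U% = 100.00%

100.00


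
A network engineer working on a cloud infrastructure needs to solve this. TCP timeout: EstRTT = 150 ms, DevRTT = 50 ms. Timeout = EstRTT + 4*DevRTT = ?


Given: EstRTT = 150 ms, DevRTT = 50 ms
Timeout = EstRTT + 4 * DevRTT
4 * DevRTT = 4 * 50 = 200
Timeout = 150 + 200 = 350 ms

350


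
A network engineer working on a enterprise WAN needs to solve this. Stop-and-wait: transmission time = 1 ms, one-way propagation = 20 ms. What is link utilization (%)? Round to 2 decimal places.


Given: Ttrans = 1 ms, Tprop = 20 ms
RTT = 2 * Tprop = 2 * 20 = 40 ms
U = Ttrans / (Ttrans + RTT)
U = 1 / (1 + 40)
U = 1 / 41 = 0.02439
U% = 2.44%

2.44


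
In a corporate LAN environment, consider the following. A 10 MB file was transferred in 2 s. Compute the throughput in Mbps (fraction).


Given: file = 10 MB, time = 2 s
File in Mb = 10 * 8 = 80 Mb
Throughput = 80 / 2 Mbps
Throughput = 40 Mbps

40


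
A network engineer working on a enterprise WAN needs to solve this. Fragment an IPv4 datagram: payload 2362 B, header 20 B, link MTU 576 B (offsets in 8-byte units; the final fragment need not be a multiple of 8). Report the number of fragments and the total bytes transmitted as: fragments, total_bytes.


Max data per non-final fragment = floor((MTU - header)/8)*8 = floor((576 - 20)/8)*8 = floor(556/8)*8 = 552 B
Final fragment needs no 8-byte alignment: it can carry up to MTU - header = 556 B
Non-final fragments needed = ceil((payload - 556) / 552) = ceil(1806/552) = ceil(3.2717) = 4
Number of fragments = 4 + 1 = 5
Fragment sizes (data): 4 * 552 B + 154 B (last, 154 <= 556 OK)
Total bytes sent = payload + n_frags * header = 2362 + 5*20 = 2362 + 100 = 2462 B

5, 2462


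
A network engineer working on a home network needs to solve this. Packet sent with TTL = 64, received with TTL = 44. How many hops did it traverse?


Given: initial TTL = 64, received TTL = 44
Hops = initial TTL - received TTL
Hops = 64 - 44 = 20

20


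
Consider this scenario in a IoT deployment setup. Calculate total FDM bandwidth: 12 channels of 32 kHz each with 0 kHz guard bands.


Given: 12 channels, 32 kHz each, guard = 0 kHz
Channel bandwidth = 12 * 32 = 384 kHz
Guard bands = 11 gaps * 0 kHz = 0 kHz
Total = 384 + 0 = 384 kHz

384


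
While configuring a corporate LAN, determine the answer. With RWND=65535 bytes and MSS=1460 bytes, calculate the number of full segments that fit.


Given: RWND = 65535 bytes, MSS = 1460 bytes
Full segments = floor(RWND / MSS)
Full segments = floor(65535 / 1460)
Full segments = floor(44.887) = 44

44


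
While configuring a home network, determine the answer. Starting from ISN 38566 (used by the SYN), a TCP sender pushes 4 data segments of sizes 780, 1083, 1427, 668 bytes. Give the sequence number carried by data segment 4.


The SYN occupies sequence number ISN = 38566, so the first data byte is ISN + 1 = 38567.
SEQ of data segment i = (ISN + 1) + sum of payload sizes of segments 1..i-1.
Segment 1: SEQ = 38567, payload = 780 bytes
Segment 2: SEQ = 39347, payload = 1083 bytes
Segment 3: SEQ = 40430, payload = 1427 bytes
Segment 4: SEQ = 41857, payload = 668 bytes
SEQ of segment 4 = 38567 + 780 + 1083 + 1427 = 41857

41857


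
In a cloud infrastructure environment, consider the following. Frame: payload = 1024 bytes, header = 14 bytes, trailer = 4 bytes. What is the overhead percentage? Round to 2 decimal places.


Given: payload = 1024 B, header = 14 B, trailer = 4 B
Overhead bytes = header + trailer = 14 + 4 = 18
Total frame = payload + overhead = 1024 + 18 = 1042
Overhead % = 18 / 1042 * 100 = 1.7274% -> 1.73% (2 dp)

1.73


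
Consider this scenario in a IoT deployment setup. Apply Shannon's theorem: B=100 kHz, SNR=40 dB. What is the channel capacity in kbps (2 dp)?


Given: B = 100 kHz, SNR = 40 dB
SNR linear = 10^(40/10) = 10000
1 + SNR = 10001
log2(10001) = 13.2878566418
C = 100 * 1000 * 13.2878566418 = 1328785.6642 bps
C = 1328.785664 kbps -> 1328.79 kbps (2 dp)

1328.79


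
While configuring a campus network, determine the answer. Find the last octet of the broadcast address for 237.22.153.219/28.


Given: IP = 237.22.153.219, prefix = /28
Host bits = 32 - 28 = 4
Network last octet = 219 AND mask = 208
Host part size = 2^4 - 1 = 15
Broadcast last octet = 208 OR 15 = 223

223


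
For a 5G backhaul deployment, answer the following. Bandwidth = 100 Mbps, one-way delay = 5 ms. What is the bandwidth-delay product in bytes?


Given: bandwidth = 100 Mbps, delay = 5 ms
BDP in bits = 100 * 10^6 * 5 / 1000
BDP in bits = 500000
BDP in bytes = 500000 / 8 = 62500

62500


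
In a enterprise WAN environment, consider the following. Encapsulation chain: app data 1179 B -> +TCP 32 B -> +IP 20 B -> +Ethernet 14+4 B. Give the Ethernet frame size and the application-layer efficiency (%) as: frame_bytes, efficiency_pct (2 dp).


TCP segment = 1179 + 32 = 1211 B
IP packet = 1211 + 20 = 1231 B
Ethernet frame = 1231 + 14 + 4 = 1249 B
Efficiency = app / frame = 1179 / 1249 = 0.943955 = 94.3955% -> 94.40% (2 dp)

1249, 94.40


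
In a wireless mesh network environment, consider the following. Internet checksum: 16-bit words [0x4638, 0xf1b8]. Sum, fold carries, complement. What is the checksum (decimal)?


Given words: [0x4638, 0xf1b8]
Step 1: Sum all words
Raw sum = 17976 + 61880 = 79856
Step 2: Fold carry: (14320 + 1) = 14321
One's complement = ~14321 & 0xFFFF = 51214

51214


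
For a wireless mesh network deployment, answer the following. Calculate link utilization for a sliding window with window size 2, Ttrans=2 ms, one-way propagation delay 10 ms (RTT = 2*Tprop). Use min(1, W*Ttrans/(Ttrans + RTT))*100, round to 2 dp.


Given: W = 2, Ttrans = 2 ms, RTT = 20 ms (= 2 * Tprop, Tprop = 10 ms)
Cycle time = Ttrans + RTT = 2 + 20 = 22 ms (first packet sent until its ACK returns)
W * Ttrans = 2 * 2 = 4 ms of sending per cycle
W * Ttrans / (Ttrans + RTT) = 4 / 22 = 0.181818
U = min(1, 0.181818) = 0.181818
U% = 18.18%

18.18


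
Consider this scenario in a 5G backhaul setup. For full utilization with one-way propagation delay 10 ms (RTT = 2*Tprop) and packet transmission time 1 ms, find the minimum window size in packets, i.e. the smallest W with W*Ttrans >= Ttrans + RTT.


Given: Ttrans = 1 ms, RTT = 20 ms (= 2 * Tprop, Tprop = 10 ms)
Time until first ACK returns = Ttrans + RTT = 1 + 20 = 21 ms
Need W * Ttrans >= Ttrans + RTT  ->  W >= (Ttrans + RTT) / Ttrans
(Ttrans + RTT) / Ttrans = 21 / 1 = 21
W_min = ceil(21) = 21

21


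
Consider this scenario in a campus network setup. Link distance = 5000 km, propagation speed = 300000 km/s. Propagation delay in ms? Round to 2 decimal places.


Given: distance = 5000 km, speed = 300000 km/s
Delay = distance / speed = 5000 / 300000 seconds
Delay in ms = 5000 * 1000 / 300000
Delay = 16.6667 ms
Rounded to 2 dp = 16.67 ms

16.67


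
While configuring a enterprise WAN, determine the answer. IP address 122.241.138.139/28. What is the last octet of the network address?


Given: IP = 122.241.138.139, prefix = /28
Subnet mask = 255.255.255.240
Last octet of IP: 139
Last octet of mask: 240
Network last octet = 139 AND 240 = 128

128


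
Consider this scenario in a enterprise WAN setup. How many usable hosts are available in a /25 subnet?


Given: subnet mask /25
Host bits = 32 - 25 = 7
Total addresses = 2^7 = 128
Usable hosts = 128 - 2 (network + broadcast) = 126

126


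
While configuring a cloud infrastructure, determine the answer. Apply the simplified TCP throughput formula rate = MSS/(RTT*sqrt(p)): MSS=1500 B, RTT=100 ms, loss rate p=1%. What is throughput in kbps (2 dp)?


Given: MSS = 1500 bytes, RTT = 100 ms, loss = 1%
RTT in seconds = 100 / 1000 = 0.1
Loss rate = 1% = 0.01
sqrt(loss) = sqrt(0.01) = 0.1
Throughput (bytes/s) = 1500 / (0.1 * 0.1) = 150000.0000
Throughput (kbps) = 150000.0000 * 8 / 1000 = 1200.000000 -> 1200.00 kbps (2 dp)

1200.00


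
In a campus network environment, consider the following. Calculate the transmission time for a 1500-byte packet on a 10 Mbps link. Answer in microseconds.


Given: packet = 1500 bytes, bandwidth = 10 Mbps
Packet in bits = 1500 * 8 = 12000 bits
Bandwidth = 10 * 10^6 = 10000000 bps
Time = 12000 / 10000000 seconds
Time in us = 12000 * 10^6 / 10000000 = 1200

1200


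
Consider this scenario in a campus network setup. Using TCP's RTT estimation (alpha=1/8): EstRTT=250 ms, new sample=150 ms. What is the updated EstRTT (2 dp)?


Given: EstRTT = 250 ms, SampleRTT = 150 ms, alpha = 1/8
New EstRTT = (1 - alpha) * EstRTT + alpha * SampleRTT
(7/8) * 250 = 218.75
(1/8) * 150 = 18.75
New EstRTT = 218.75 + 18.75 = 237.5 ms -> 237.50 ms (2 dp)

237.50


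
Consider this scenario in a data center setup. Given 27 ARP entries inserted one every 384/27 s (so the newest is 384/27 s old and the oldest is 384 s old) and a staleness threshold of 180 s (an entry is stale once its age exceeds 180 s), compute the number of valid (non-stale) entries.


Ages are k * 384/27 s for k = 1..27 (spacing = 14.2222 s).
Entry k is valid iff k * 384/27 <= 180 iff k <= 27 * 180 / 384 = 12.6562
n_valid = floor(12.6562) = 12
(n_stale = 27 - 12 = 15)

12


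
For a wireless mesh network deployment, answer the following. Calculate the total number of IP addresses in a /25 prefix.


Given: CIDR prefix /25
Host bits = 32 - 25 = 7
Total addresses = 2^7 = 128

128


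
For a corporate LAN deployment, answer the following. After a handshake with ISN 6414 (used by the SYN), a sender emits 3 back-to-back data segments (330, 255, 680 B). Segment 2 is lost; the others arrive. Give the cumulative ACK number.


SYN uses sequence number 6414; first data byte = ISN + 1 = 6415.
Segment 1: SEQ = 6415, len = 330 B, covers [6415, 6744]
Segment 2: SEQ = 6745, len = 255 B, covers [6745, 6999] [LOST]
Segment 3: SEQ = 7000, len = 680 B, covers [7000, 7679]
In-order data received: bytes [6415, 6744] (segments 1..1).
Segment 2 missing -> gap begins at byte 6745; later segments buffered out of order.
Cumulative ACK = next expected in-order byte = 6415 + 330 = 6745

6745


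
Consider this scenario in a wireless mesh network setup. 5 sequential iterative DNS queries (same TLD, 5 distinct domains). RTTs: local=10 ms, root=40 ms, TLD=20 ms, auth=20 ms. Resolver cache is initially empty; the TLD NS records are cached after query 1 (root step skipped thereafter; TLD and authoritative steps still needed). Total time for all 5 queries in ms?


Lookup 1 (cold cache): local + root + TLD + auth = 10 + 40 + 20 + 20 = 90 ms
Lookups 2..5 (TLD NS cached -> skip root; new domain -> still ask TLD and auth): local + TLD + auth = 10 + 20 + 20 = 50 ms each
Remaining 4 lookups: 4 * 50 = 200 ms
Total = 90 + 200 = 290 ms

290


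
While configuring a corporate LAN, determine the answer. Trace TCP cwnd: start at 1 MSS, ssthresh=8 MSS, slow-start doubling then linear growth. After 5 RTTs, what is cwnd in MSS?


RTT 0: cwnd = 1 MSS (initial)
RTT 1: cwnd = 2 MSS (slow start, doubled)
RTT 2: cwnd = 4 MSS (slow start, doubled)
RTT 3: cwnd = 8 MSS (slow start, doubled)
RTT 4: cwnd = 9 MSS (congestion avoidance, +1)
RTT 5: cwnd = 10 MSS (congestion avoidance, +1)

10


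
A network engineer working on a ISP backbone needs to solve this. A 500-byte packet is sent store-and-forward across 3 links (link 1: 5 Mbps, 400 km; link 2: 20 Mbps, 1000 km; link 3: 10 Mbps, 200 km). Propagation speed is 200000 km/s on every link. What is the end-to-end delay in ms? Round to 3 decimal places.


Packet = 500 bytes = 4000 bits. Store-and-forward: sum (t_trans + t_prop) per link.
Link 1: t_trans = 4000/(5*10^6) s = 0.8000 ms; t_prop = 400/200000 s = 2.0000 ms; subtotal = 2.8000 ms
Link 2: t_trans = 4000/(20*10^6) s = 0.2000 ms; t_prop = 1000/200000 s = 5.0000 ms; subtotal = 5.2000 ms
Link 3: t_trans = 4000/(10*10^6) s = 0.4000 ms; t_prop = 200/200000 s = 1.0000 ms; subtotal = 1.4000 ms
End-to-end = 2.8000 + 5.2000 + 1.4000 = 9.4000 ms -> 9.400 ms (3 dp)

9.400


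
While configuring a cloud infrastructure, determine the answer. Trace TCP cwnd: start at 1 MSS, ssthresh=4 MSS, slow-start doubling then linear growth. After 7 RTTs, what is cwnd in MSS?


RTT 0: cwnd = 1 MSS (initial)
RTT 1: cwnd = 2 MSS (slow start, doubled)
RTT 2: cwnd = 4 MSS (slow start, doubled)
RTT 3: cwnd = 5 MSS (congestion avoidance, +1)
RTT 4: cwnd = 6 MSS (congestion avoidance, +1)
RTT 5: cwnd = 7 MSS (congestion avoidance, +1)
RTT 6: cwnd = 8 MSS (congestion avoidance, +1)
RTT 7: cwnd = 9 MSS (congestion avoidance, +1)

9


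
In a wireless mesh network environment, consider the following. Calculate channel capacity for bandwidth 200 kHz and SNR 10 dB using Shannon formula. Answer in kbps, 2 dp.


Given: B = 200 kHz, SNR = 10 dB
SNR linear = 10^(10/10) = 10
1 + SNR = 11
log2(11) = 3.4594316186
C = 200 * 1000 * 3.4594316186 = 691886.3237 bps
C = 691.886324 kbps -> 691.89 kbps (2 dp)

691.89


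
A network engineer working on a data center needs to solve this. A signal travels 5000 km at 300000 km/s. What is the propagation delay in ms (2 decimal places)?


Given: distance = 5000 km, speed = 300000 km/s
Delay = distance / speed = 5000 / 300000 seconds
Delay in ms = 5000 * 1000 / 300000
Delay = 16.6667 ms
Rounded to 2 dp = 16.67 ms

16.67


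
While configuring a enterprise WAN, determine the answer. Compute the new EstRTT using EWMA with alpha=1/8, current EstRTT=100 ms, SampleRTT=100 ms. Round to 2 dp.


Given: EstRTT = 100 ms, SampleRTT = 100 ms, alpha = 1/8
New EstRTT = (1 - alpha) * EstRTT + alpha * SampleRTT
(7/8) * 100 = 87.5
(1/8) * 100 = 12.5
New EstRTT = 87.5 + 12.5 = 100 ms -> 100.00 ms (2 dp)

100.00


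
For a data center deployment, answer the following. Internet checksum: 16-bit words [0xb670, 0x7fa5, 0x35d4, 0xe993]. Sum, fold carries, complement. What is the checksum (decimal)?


Given words: [0xb670, 0x7fa5, 0x35d4, 0xe993]
Step 1: Sum all words
Raw sum = 46704 + 32677 + 13780 + 59795 = 152956
Step 2: Fold carry: (21884 + 2) = 21886
One's complement = ~21886 & 0xFFFF = 43649

43649


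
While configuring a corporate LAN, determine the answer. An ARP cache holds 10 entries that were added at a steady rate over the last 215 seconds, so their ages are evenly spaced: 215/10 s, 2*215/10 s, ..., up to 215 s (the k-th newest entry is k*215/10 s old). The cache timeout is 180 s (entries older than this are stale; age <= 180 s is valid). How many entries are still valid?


Ages are k * 215/10 s for k = 1..10 (spacing = 21.5000 s).
Entry k is valid iff k * 215/10 <= 180 iff k <= 10 * 180 / 215 = 8.3721
n_valid = floor(8.3721) = 8
(n_stale = 10 - 8 = 2)

8


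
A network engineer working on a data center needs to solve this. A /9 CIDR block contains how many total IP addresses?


Given: CIDR prefix /9
Host bits = 32 - 9 = 23
Total addresses = 2^23 = 8388608

8388608


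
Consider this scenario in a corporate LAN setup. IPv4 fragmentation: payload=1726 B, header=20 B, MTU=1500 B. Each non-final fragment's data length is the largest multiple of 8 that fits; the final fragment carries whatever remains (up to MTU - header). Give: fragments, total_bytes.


Max data per non-final fragment = floor((MTU - header)/8)*8 = floor((1500 - 20)/8)*8 = floor(1480/8)*8 = 1480 B
Final fragment needs no 8-byte alignment: it can carry up to MTU - header = 1480 B
Non-final fragments needed = ceil((payload - 1480) / 1480) = ceil(246/1480) = ceil(0.1662) = 1
Number of fragments = 1 + 1 = 2
Fragment sizes (data): 1 * 1480 B + 246 B (last, 246 <= 1480 OK)
Total bytes sent = payload + n_frags * header = 1726 + 2*20 = 1726 + 40 = 1766 B

2, 1766
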